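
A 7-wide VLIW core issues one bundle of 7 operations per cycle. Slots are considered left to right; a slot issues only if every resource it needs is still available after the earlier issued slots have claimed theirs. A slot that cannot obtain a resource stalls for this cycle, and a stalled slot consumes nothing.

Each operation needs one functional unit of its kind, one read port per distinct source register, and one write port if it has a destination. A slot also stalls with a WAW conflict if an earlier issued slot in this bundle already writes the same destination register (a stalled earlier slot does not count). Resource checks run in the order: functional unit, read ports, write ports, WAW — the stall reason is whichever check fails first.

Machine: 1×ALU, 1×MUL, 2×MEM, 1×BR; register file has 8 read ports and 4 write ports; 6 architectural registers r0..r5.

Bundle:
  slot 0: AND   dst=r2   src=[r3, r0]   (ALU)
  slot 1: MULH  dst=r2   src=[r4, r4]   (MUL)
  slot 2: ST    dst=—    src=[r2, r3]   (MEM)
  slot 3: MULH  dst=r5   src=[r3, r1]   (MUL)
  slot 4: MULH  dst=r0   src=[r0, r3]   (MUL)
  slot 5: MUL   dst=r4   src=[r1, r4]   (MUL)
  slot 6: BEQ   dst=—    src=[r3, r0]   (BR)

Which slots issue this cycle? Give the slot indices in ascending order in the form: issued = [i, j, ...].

issued = [0, 2, 3, 6]

[0] ALU needs rd=2 wr=1: ok; after: ALU=0 MUL=1 MEM=2 BR=1, R=6, W=3
[1] MUL needs rd=1 wr=1: WAW; after: ALU=0 MUL=1 MEM=2 BR=1, R=6, W=3
[2] MEM needs rd=2 wr=0: ok; after: ALU=0 MUL=1 MEM=1 BR=1, R=4, W=3
[3] MUL needs rd=2 wr=1: ok; after: ALU=0 MUL=0 MEM=1 BR=1, R=2, W=2
[4] MUL needs rd=2 wr=1: FU; after: ALU=0 MUL=0 MEM=1 BR=1, R=2, W=2
[5] MUL needs rd=2 wr=1: FU; after: ALU=0 MUL=0 MEM=1 BR=1, R=2, W=2
[6] BR needs rd=2 wr=0: ok; after: ALU=0 MUL=0 MEM=1 BR=0, R=0, W=2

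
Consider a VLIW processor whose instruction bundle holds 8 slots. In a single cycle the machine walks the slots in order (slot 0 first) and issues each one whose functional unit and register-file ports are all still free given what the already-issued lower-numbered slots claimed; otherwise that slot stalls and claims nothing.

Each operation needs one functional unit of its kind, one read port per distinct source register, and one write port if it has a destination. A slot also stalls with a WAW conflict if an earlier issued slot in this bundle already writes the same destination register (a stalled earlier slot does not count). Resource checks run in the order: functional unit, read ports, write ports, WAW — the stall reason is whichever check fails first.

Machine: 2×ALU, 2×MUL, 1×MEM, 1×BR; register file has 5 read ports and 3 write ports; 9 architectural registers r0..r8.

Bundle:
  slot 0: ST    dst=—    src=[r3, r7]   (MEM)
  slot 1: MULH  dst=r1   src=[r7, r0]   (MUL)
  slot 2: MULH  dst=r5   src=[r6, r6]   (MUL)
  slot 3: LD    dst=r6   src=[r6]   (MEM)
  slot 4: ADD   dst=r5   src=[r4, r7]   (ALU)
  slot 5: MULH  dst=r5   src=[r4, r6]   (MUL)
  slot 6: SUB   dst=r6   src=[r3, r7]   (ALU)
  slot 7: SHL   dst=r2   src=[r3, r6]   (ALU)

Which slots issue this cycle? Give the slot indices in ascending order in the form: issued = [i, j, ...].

issued = [0, 1, 2]

#0 MEM src=r3,r7 dispatched  <A:2 Mu:2 Ld:0 B:1 rd:3 wr:3>
#1 MUL src=r7,r0 dispatched  <A:2 Mu:1 Ld:0 B:1 rd:1 wr:2>
#2 MUL src=r6,r6 dispatched  <A:2 Mu:0 Ld:0 B:1 rd:0 wr:1>
#3 MEM src=r6 held:FU  <A:2 Mu:0 Ld:0 B:1 rd:0 wr:1>
#4 ALU src=r4,r7 held:RD_PORT  <A:2 Mu:0 Ld:0 B:1 rd:0 wr:1>
#5 MUL src=r4,r6 held:FU  <A:2 Mu:0 Ld:0 B:1 rd:0 wr:1>
#6 ALU src=r3,r7 held:RD_PORT  <A:2 Mu:0 Ld:0 B:1 rd:0 wr:1>
#7 ALU src=r3,r6 held:RD_PORT  <A:2 Mu:0 Ld:0 B:1 rd:0 wr:1>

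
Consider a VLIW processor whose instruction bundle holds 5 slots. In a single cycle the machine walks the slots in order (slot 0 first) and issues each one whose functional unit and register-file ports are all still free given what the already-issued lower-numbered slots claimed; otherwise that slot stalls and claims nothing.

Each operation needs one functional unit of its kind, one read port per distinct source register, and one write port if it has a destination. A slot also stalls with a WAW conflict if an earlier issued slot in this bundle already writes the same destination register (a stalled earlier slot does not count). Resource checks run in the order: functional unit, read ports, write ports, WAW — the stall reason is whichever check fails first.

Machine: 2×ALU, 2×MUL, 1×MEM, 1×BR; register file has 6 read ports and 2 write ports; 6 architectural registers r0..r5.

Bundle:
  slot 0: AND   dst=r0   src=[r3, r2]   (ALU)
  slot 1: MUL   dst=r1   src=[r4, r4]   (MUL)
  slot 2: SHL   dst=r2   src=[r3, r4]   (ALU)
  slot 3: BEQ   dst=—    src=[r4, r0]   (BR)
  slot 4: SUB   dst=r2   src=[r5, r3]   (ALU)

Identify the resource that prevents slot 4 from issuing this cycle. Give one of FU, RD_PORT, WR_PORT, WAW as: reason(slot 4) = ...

#0 ALU src=r3,r2 dispatched  <A:1 Mu:2 Ld:1 B:1 rd:4 wr:1>
#1 MUL src=r4,r4 dispatched  <A:1 Mu:1 Ld:1 B:1 rd:3 wr:0>
#2 ALU src=r3,r4 held:WR_PORT  <A:1 Mu:1 Ld:1 B:1 rd:3 wr:0>
#3 BR src=r4,r0 dispatched  <A:1 Mu:1 Ld:1 B:0 rd:1 wr:0>
#4 ALU src=r5,r3 held:RD_PORT  <A:1 Mu:1 Ld:1 B:0 rd:1 wr:0>

reason(slot 4) = RD_PORT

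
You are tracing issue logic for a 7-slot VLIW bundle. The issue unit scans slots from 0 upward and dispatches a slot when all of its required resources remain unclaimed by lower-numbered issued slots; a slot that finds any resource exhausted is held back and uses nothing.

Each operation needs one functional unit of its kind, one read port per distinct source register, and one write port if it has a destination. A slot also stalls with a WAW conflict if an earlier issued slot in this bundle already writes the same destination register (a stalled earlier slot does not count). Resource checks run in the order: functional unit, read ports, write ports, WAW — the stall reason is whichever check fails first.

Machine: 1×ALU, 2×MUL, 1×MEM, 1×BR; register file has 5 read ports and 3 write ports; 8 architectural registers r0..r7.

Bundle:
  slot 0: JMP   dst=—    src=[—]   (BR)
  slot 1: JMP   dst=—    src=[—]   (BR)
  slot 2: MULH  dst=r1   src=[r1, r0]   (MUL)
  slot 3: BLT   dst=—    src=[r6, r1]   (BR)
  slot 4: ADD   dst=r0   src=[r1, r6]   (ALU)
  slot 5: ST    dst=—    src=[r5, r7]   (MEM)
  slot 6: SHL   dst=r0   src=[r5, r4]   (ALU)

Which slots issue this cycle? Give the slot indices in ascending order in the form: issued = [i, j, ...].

slot 0 (BR): ISSUE — free A1,Mu2,Ld1,B0 rp5 wp3
slot 1 (BR): stall FU — free A1,Mu2,Ld1,B0 rp5 wp3
slot 2 (MUL): ISSUE — free A1,Mu1,Ld1,B0 rp3 wp2
slot 3 (BR): stall FU — free A1,Mu1,Ld1,B0 rp3 wp2
slot 4 (ALU): ISSUE — free A0,Mu1,Ld1,B0 rp1 wp1
slot 5 (MEM): stall RD_PORT — free A0,Mu1,Ld1,B0 rp1 wp1
slot 6 (ALU): stall FU — free A0,Mu1,Ld1,B0 rp1 wp1

issued = [0, 2, 4]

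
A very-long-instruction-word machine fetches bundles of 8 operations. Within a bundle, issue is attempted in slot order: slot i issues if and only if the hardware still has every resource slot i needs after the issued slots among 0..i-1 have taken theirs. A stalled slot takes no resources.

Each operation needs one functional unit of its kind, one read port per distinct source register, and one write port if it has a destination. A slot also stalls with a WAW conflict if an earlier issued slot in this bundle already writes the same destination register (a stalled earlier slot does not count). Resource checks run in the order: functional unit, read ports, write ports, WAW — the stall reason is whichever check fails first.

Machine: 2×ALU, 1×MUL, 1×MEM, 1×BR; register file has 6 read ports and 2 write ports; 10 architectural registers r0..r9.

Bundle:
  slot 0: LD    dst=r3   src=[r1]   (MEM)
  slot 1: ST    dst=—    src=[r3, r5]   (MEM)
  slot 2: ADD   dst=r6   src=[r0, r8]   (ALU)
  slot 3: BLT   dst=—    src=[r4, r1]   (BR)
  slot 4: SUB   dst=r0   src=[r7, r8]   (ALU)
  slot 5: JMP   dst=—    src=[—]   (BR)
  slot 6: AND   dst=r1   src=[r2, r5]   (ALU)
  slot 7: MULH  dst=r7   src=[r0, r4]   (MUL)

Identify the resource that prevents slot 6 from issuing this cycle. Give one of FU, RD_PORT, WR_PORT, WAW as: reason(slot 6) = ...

(0) want 1×MEM +1rd +1wr — yes → AL2|MU1|ME0|BR1|rd5|wr1
(1) want 1×MEM +2rd +0wr — FU → AL2|MU1|ME0|BR1|rd5|wr1
(2) want 1×ALU +2rd +1wr — yes → AL1|MU1|ME0|BR1|rd3|wr0
(3) want 1×BR +2rd +0wr — yes → AL1|MU1|ME0|BR0|rd1|wr0
(4) want 1×ALU +2rd +1wr — RD_PORT → AL1|MU1|ME0|BR0|rd1|wr0
(5) want 1×BR +0rd +0wr — FU → AL1|MU1|ME0|BR0|rd1|wr0
(6) want 1×ALU +2rd +1wr — RD_PORT → AL1|MU1|ME0|BR0|rd1|wr0
(7) want 1×MUL +2rd +1wr — RD_PORT → AL1|MU1|ME0|BR0|rd1|wr0

reason(slot 6) = RD_PORT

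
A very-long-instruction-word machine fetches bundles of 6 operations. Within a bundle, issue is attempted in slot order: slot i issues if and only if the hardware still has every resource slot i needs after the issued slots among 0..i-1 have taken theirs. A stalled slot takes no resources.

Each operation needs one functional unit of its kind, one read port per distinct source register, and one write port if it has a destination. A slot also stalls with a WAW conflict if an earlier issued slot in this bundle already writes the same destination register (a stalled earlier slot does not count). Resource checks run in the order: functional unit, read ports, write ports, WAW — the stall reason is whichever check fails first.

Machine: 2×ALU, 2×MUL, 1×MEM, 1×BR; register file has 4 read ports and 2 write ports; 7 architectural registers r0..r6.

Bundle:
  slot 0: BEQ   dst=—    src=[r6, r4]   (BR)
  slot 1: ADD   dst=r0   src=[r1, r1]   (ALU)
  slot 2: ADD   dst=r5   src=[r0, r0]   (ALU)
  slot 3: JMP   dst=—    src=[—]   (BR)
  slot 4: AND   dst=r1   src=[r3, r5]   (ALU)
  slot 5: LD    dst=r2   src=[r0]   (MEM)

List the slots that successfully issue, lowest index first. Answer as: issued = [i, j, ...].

  0. BR ⇒ go  {2A/2Mu/1Ld/0B | 2r 2w}
  1. ALU→r0 ⇒ go  {1A/2Mu/1Ld/0B | 1r 1w}
  2. ALU→r5 ⇒ go  {0A/2Mu/1Ld/0B | 0r 0w}
  3. BR ⇒ no(FU)  {0A/2Mu/1Ld/0B | 0r 0w}
  4. ALU→r1 ⇒ no(FU)  {0A/2Mu/1Ld/0B | 0r 0w}
  5. MEM→r2 ⇒ no(RD_PORT)  {0A/2Mu/1Ld/0B | 0r 0w}

issued = [0, 1, 2]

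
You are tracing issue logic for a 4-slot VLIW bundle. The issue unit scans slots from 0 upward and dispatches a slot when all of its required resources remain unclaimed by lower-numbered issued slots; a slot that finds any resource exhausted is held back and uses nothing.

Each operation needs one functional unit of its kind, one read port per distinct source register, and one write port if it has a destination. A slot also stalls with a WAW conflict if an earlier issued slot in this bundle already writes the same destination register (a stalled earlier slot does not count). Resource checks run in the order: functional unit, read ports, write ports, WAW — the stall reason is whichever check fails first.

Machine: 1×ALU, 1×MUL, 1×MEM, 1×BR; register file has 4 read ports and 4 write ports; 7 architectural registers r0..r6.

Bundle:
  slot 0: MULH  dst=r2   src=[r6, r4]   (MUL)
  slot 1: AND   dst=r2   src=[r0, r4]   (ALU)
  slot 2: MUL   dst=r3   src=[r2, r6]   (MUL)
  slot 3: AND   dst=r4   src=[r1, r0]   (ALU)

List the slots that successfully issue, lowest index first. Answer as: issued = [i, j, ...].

[0] MUL needs rd=2 wr=1: ok; after: ALU=1 MUL=0 MEM=1 BR=1, R=2, W=3
[1] ALU needs rd=2 wr=1: WAW; after: ALU=1 MUL=0 MEM=1 BR=1, R=2, W=3
[2] MUL needs rd=2 wr=1: FU; after: ALU=1 MUL=0 MEM=1 BR=1, R=2, W=3
[3] ALU needs rd=2 wr=1: ok; after: ALU=0 MUL=0 MEM=1 BR=1, R=0, W=2

issued = [0, 3]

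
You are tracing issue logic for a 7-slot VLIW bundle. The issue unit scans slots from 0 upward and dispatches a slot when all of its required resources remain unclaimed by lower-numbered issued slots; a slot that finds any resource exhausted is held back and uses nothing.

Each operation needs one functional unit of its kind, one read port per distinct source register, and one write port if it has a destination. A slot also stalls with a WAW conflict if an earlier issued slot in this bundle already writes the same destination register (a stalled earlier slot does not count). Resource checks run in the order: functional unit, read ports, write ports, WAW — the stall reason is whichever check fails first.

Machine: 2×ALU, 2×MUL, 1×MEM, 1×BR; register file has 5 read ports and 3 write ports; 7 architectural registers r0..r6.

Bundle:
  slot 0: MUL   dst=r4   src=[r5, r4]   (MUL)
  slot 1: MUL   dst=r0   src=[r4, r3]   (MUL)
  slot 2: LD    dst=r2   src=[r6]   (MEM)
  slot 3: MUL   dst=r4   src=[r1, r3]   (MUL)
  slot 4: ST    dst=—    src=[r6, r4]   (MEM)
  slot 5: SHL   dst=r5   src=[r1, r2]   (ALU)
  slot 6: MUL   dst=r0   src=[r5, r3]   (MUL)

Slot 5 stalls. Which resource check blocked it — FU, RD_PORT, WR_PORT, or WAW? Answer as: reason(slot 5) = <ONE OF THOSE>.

  0. MUL→r4 ⇒ go  {2A/1Mu/1Ld/1B | 3r 2w}
  1. MUL→r0 ⇒ go  {2A/0Mu/1Ld/1B | 1r 1w}
  2. MEM→r2 ⇒ go  {2A/0Mu/0Ld/1B | 0r 0w}
  3. MUL→r4 ⇒ no(FU)  {2A/0Mu/0Ld/1B | 0r 0w}
  4. MEM ⇒ no(FU)  {2A/0Mu/0Ld/1B | 0r 0w}
  5. ALU→r5 ⇒ no(RD_PORT)  {2A/0Mu/0Ld/1B | 0r 0w}
  6. MUL→r0 ⇒ no(FU)  {2A/0Mu/0Ld/1B | 0r 0w}

reason(slot 5) = RD_PORT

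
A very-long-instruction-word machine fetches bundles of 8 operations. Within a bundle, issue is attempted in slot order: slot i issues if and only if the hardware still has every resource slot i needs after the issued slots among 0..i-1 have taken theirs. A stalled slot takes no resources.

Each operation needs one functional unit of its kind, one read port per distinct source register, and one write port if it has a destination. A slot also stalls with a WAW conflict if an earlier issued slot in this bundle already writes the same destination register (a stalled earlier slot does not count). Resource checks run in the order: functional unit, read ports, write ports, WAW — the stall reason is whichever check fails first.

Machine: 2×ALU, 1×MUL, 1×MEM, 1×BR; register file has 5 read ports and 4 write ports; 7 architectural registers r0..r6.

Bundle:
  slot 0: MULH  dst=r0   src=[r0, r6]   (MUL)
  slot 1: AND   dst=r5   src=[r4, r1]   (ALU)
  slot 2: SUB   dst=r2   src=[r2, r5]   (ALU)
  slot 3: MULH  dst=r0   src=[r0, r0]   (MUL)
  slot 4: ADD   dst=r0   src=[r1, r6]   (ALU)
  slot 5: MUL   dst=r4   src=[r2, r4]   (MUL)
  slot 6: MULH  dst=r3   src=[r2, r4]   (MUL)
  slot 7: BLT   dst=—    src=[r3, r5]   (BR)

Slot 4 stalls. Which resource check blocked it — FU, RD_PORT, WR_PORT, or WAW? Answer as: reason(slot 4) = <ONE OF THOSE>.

  0. MUL→r0 ⇒ go  {2A/0Mu/1Ld/1B | 3r 3w}
  1. ALU→r5 ⇒ go  {1A/0Mu/1Ld/1B | 1r 2w}
  2. ALU→r2 ⇒ no(RD_PORT)  {1A/0Mu/1Ld/1B | 1r 2w}
  3. MUL→r0 ⇒ no(FU)  {1A/0Mu/1Ld/1B | 1r 2w}
  4. ALU→r0 ⇒ no(RD_PORT)  {1A/0Mu/1Ld/1B | 1r 2w}
  5. MUL→r4 ⇒ no(FU)  {1A/0Mu/1Ld/1B | 1r 2w}
  6. MUL→r3 ⇒ no(FU)  {1A/0Mu/1Ld/1B | 1r 2w}
  7. BR ⇒ no(RD_PORT)  {1A/0Mu/1Ld/1B | 1r 2w}

reason(slot 4) = RD_PORT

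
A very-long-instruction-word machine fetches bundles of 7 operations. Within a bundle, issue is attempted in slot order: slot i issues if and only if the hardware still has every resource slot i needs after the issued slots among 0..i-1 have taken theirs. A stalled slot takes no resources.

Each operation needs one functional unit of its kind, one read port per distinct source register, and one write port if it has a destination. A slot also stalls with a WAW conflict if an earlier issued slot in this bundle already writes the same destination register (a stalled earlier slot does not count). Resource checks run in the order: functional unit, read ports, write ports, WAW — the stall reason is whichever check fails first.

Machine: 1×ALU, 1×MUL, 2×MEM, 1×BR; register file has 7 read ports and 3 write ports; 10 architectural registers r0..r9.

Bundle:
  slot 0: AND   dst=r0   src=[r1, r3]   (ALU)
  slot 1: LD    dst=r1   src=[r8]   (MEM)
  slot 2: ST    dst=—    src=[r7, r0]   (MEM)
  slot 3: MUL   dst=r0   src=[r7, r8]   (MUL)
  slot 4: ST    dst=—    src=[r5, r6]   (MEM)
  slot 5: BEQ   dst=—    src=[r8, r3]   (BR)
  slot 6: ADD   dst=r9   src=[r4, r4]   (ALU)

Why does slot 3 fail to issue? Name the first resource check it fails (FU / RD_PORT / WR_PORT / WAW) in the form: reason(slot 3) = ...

(0) want 1×ALU +2rd +1wr — yes → AL0|MU1|ME2|BR1|rd5|wr2
(1) want 1×MEM +1rd +1wr — yes → AL0|MU1|ME1|BR1|rd4|wr1
(2) want 1×MEM +2rd +0wr — yes → AL0|MU1|ME0|BR1|rd2|wr1
(3) want 1×MUL +2rd +1wr — WAW → AL0|MU1|ME0|BR1|rd2|wr1
(4) want 1×MEM +2rd +0wr — FU → AL0|MU1|ME0|BR1|rd2|wr1
(5) want 1×BR +2rd +0wr — yes → AL0|MU1|ME0|BR0|rd0|wr1
(6) want 1×ALU +1rd +1wr — FU → AL0|MU1|ME0|BR0|rd0|wr1

reason(slot 3) = WAW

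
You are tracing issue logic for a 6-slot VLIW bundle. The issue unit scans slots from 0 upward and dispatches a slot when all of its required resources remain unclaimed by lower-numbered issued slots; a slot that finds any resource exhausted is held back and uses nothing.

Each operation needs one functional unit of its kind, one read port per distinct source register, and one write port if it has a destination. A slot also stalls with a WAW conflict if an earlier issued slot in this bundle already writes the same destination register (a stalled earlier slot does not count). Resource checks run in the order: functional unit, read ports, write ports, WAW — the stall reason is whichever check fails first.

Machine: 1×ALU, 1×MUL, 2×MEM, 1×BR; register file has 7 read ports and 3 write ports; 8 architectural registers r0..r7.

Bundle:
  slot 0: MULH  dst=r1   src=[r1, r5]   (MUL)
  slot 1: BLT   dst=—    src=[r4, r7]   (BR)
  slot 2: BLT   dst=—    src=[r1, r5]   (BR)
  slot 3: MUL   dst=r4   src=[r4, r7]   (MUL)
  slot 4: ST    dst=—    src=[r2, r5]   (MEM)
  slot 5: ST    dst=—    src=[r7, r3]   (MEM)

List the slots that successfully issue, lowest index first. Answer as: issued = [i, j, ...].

slot 0 (MUL): ISSUE — free A1,Mu0,Ld2,B1 rp5 wp2
slot 1 (BR): ISSUE — free A1,Mu0,Ld2,B0 rp3 wp2
slot 2 (BR): stall FU — free A1,Mu0,Ld2,B0 rp3 wp2
slot 3 (MUL): stall FU — free A1,Mu0,Ld2,B0 rp3 wp2
slot 4 (MEM): ISSUE — free A1,Mu0,Ld1,B0 rp1 wp2
slot 5 (MEM): stall RD_PORT — free A1,Mu0,Ld1,B0 rp1 wp2

issued = [0, 1, 4]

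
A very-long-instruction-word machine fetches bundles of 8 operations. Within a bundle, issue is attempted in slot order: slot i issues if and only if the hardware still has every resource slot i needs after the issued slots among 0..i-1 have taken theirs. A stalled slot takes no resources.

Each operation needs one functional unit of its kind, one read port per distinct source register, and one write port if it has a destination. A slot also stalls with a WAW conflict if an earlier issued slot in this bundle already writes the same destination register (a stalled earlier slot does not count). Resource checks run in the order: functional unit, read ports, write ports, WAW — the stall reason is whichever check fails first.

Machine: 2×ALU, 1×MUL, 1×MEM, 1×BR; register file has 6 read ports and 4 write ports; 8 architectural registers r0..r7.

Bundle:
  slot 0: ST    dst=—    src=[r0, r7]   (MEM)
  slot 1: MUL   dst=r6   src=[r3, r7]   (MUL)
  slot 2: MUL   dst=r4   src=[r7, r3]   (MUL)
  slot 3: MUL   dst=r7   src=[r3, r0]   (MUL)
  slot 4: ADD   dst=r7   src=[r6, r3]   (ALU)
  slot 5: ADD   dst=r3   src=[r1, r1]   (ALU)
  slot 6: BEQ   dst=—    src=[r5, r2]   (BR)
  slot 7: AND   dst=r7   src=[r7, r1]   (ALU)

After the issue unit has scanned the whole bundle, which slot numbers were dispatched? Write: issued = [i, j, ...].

[0] MEM needs rd=2 wr=0: ok; after: ALU=2 MUL=1 MEM=0 BR=1, R=4, W=4
[1] MUL needs rd=2 wr=1: ok; after: ALU=2 MUL=0 MEM=0 BR=1, R=2, W=3
[2] MUL needs rd=2 wr=1: FU; after: ALU=2 MUL=0 MEM=0 BR=1, R=2, W=3
[3] MUL needs rd=2 wr=1: FU; after: ALU=2 MUL=0 MEM=0 BR=1, R=2, W=3
[4] ALU needs rd=2 wr=1: ok; after: ALU=1 MUL=0 MEM=0 BR=1, R=0, W=2
[5] ALU needs rd=1 wr=1: RD_PORT; after: ALU=1 MUL=0 MEM=0 BR=1, R=0, W=2
[6] BR needs rd=2 wr=0: RD_PORT; after: ALU=1 MUL=0 MEM=0 BR=1, R=0, W=2
[7] ALU needs rd=2 wr=1: RD_PORT; after: ALU=1 MUL=0 MEM=0 BR=1, R=0, W=2

issued = [0, 1, 4]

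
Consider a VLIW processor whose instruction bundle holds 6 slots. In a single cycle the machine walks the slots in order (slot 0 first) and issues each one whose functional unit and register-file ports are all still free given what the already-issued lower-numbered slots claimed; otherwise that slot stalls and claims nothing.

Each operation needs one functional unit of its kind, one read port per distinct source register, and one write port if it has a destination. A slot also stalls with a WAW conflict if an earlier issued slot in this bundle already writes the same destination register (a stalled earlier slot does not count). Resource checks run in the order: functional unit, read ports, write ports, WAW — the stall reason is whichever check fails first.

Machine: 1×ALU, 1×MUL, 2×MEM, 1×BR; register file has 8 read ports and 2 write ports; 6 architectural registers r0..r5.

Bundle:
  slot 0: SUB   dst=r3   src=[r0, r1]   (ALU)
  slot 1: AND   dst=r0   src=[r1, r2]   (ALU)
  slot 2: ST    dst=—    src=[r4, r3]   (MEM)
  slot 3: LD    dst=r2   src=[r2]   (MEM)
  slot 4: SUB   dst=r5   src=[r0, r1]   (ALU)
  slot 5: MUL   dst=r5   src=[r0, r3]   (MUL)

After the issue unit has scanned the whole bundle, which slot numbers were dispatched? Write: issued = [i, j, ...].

issued = [0, 2, 3]

#0 ALU src=r0,r1 dispatched  <A:0 Mu:1 Ld:2 B:1 rd:6 wr:1>
#1 ALU src=r1,r2 held:FU  <A:0 Mu:1 Ld:2 B:1 rd:6 wr:1>
#2 MEM src=r4,r3 dispatched  <A:0 Mu:1 Ld:1 B:1 rd:4 wr:1>
#3 MEM src=r2 dispatched  <A:0 Mu:1 Ld:0 B:1 rd:3 wr:0>
#4 ALU src=r0,r1 held:FU  <A:0 Mu:1 Ld:0 B:1 rd:3 wr:0>
#5 MUL src=r0,r3 held:WR_PORT  <A:0 Mu:1 Ld:0 B:1 rd:3 wr:0>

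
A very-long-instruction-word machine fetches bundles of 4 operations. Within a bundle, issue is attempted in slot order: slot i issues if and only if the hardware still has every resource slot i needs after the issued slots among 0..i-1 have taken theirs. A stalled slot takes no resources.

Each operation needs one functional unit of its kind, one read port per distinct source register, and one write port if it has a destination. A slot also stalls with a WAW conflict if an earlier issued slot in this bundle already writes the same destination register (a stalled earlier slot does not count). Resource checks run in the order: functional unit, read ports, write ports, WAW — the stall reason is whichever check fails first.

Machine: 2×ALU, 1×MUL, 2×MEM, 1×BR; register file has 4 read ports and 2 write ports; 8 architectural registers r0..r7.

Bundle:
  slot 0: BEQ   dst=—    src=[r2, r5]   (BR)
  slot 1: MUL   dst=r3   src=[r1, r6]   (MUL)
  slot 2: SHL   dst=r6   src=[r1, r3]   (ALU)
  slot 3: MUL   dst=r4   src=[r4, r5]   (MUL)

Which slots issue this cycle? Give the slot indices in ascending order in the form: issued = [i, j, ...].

(0) want 1×BR +2rd +0wr — yes → AL2|MU1|ME2|BR0|rd2|wr2
(1) want 1×MUL +2rd +1wr — yes → AL2|MU0|ME2|BR0|rd0|wr1
(2) want 1×ALU +2rd +1wr — RD_PORT → AL2|MU0|ME2|BR0|rd0|wr1
(3) want 1×MUL +2rd +1wr — FU → AL2|MU0|ME2|BR0|rd0|wr1

issued = [0, 1]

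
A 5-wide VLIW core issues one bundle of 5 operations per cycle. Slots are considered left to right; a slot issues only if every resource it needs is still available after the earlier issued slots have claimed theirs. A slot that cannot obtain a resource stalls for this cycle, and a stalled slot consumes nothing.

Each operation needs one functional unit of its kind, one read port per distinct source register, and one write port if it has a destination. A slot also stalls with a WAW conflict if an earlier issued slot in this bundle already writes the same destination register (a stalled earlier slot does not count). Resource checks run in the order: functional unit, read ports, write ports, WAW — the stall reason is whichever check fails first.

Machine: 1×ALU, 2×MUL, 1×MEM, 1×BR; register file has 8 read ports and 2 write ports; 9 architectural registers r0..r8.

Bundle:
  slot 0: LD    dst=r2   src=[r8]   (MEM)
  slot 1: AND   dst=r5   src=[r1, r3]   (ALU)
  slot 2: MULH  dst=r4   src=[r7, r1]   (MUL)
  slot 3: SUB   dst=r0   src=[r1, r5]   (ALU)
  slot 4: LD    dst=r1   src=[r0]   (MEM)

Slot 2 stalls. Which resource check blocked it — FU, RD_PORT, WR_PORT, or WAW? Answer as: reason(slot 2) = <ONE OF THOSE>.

slot 0 (MEM): ISSUE — free A1,Mu2,Ld0,B1 rp7 wp1
slot 1 (ALU): ISSUE — free A0,Mu2,Ld0,B1 rp5 wp0
slot 2 (MUL): stall WR_PORT — free A0,Mu2,Ld0,B1 rp5 wp0
slot 3 (ALU): stall FU — free A0,Mu2,Ld0,B1 rp5 wp0
slot 4 (MEM): stall FU — free A0,Mu2,Ld0,B1 rp5 wp0

reason(slot 2) = WR_PORT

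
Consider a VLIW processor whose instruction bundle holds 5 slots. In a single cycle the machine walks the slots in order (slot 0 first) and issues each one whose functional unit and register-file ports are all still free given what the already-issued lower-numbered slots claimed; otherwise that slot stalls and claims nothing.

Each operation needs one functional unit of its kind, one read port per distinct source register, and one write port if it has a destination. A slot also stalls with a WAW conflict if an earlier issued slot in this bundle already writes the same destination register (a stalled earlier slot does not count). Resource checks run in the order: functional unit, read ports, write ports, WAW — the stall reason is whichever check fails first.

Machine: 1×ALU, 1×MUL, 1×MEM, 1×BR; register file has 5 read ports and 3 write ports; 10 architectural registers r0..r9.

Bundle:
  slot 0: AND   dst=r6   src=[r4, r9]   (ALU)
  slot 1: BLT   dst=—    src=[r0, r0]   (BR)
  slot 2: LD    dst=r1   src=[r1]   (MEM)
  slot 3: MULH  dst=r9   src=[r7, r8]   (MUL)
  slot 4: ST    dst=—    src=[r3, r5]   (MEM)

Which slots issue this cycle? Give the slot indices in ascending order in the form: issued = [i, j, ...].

slot 0 (ALU): ISSUE — free A0,Mu1,Ld1,B1 rp3 wp2
slot 1 (BR): ISSUE — free A0,Mu1,Ld1,B0 rp2 wp2
slot 2 (MEM): ISSUE — free A0,Mu1,Ld0,B0 rp1 wp1
slot 3 (MUL): stall RD_PORT — free A0,Mu1,Ld0,B0 rp1 wp1
slot 4 (MEM): stall FU — free A0,Mu1,Ld0,B0 rp1 wp1

issued = [0, 1, 2]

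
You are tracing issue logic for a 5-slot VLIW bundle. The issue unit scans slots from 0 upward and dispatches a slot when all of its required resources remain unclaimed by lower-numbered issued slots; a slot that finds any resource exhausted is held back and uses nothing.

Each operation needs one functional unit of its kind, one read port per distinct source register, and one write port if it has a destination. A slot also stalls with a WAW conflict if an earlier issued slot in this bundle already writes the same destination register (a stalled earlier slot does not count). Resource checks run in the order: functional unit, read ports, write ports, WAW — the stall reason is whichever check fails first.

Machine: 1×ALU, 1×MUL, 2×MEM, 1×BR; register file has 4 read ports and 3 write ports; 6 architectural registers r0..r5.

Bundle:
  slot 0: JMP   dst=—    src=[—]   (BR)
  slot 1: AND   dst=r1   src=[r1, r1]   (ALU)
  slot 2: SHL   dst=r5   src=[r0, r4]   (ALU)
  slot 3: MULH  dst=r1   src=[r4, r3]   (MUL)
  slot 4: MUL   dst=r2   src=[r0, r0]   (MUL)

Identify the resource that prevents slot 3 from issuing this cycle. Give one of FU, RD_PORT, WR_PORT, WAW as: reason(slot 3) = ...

reason(slot 3) = WAW

(0) want 1×BR +0rd +0wr — yes → AL1|MU1|ME2|BR0|rd4|wr3
(1) want 1×ALU +1rd +1wr — yes → AL0|MU1|ME2|BR0|rd3|wr2
(2) want 1×ALU +2rd +1wr — FU → AL0|MU1|ME2|BR0|rd3|wr2
(3) want 1×MUL +2rd +1wr — WAW → AL0|MU1|ME2|BR0|rd3|wr2
(4) want 1×MUL +1rd +1wr — yes → AL0|MU0|ME2|BR0|rd2|wr1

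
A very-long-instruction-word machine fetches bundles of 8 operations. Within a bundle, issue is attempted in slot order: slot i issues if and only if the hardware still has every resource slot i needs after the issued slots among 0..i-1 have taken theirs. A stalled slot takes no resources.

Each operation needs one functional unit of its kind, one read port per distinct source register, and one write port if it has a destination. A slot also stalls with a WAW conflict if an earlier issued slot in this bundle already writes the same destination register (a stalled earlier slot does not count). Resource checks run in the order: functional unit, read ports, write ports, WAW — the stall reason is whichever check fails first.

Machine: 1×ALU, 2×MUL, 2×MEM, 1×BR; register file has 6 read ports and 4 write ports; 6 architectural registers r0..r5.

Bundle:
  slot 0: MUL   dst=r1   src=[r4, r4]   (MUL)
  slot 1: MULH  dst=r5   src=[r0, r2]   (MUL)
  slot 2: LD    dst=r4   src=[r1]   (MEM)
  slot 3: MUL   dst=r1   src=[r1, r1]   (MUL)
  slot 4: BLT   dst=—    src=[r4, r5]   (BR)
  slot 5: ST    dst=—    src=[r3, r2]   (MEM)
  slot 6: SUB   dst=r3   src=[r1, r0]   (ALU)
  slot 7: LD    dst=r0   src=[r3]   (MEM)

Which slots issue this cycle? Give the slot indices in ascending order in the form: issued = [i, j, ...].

[0] MUL needs rd=1 wr=1: ok; after: ALU=1 MUL=1 MEM=2 BR=1, R=5, W=3
[1] MUL needs rd=2 wr=1: ok; after: ALU=1 MUL=0 MEM=2 BR=1, R=3, W=2
[2] MEM needs rd=1 wr=1: ok; after: ALU=1 MUL=0 MEM=1 BR=1, R=2, W=1
[3] MUL needs rd=1 wr=1: FU; after: ALU=1 MUL=0 MEM=1 BR=1, R=2, W=1
[4] BR needs rd=2 wr=0: ok; after: ALU=1 MUL=0 MEM=1 BR=0, R=0, W=1
[5] MEM needs rd=2 wr=0: RD_PORT; after: ALU=1 MUL=0 MEM=1 BR=0, R=0, W=1
[6] ALU needs rd=2 wr=1: RD_PORT; after: ALU=1 MUL=0 MEM=1 BR=0, R=0, W=1
[7] MEM needs rd=1 wr=1: RD_PORT; after: ALU=1 MUL=0 MEM=1 BR=0, R=0, W=1

issued = [0, 1, 2, 4]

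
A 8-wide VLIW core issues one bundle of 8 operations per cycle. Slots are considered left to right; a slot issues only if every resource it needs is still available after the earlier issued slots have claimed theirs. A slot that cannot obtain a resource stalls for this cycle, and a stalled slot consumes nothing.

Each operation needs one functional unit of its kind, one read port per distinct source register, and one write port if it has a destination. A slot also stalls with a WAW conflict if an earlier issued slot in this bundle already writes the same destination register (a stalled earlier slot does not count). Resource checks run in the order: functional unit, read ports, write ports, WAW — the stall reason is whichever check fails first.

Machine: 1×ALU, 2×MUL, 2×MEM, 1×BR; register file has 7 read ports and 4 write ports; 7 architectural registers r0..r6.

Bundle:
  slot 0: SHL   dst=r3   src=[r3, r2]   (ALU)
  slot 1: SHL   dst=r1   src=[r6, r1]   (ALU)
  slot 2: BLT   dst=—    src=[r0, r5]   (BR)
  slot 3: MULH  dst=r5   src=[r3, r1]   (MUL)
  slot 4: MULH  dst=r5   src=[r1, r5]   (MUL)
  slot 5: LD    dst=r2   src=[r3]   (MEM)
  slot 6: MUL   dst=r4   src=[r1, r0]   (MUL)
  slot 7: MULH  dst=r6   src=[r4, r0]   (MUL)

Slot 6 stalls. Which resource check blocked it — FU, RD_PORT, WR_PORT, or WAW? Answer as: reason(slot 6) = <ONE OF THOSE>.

reason(slot 6) = RD_PORT

  0. ALU→r3 ⇒ go  {0A/2Mu/2Ld/1B | 5r 3w}
  1. ALU→r1 ⇒ no(FU)  {0A/2Mu/2Ld/1B | 5r 3w}
  2. BR ⇒ go  {0A/2Mu/2Ld/0B | 3r 3w}
  3. MUL→r5 ⇒ go  {0A/1Mu/2Ld/0B | 1r 2w}
  4. MUL→r5 ⇒ no(RD_PORT)  {0A/1Mu/2Ld/0B | 1r 2w}
  5. MEM→r2 ⇒ go  {0A/1Mu/1Ld/0B | 0r 1w}
  6. MUL→r4 ⇒ no(RD_PORT)  {0A/1Mu/1Ld/0B | 0r 1w}
  7. MUL→r6 ⇒ no(RD_PORT)  {0A/1Mu/1Ld/0B | 0r 1w}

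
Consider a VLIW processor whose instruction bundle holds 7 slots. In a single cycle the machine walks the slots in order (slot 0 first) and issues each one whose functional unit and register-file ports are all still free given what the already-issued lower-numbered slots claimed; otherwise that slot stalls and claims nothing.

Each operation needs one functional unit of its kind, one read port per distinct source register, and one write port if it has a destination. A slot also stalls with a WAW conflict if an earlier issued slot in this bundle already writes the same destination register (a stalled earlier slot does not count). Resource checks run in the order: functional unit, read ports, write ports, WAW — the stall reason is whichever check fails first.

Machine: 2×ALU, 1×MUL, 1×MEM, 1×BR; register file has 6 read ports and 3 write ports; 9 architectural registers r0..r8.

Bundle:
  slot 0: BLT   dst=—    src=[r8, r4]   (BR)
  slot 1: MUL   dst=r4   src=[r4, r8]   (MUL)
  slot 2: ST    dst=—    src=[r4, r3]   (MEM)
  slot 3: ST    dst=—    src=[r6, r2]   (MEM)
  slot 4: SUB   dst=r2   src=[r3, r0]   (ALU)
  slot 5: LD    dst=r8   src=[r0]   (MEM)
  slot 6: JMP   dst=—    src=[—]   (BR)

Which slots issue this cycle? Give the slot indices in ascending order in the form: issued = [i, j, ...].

issued = [0, 1, 2]

[0] BR needs rd=2 wr=0: ok; after: ALU=2 MUL=1 MEM=1 BR=0, R=4, W=3
[1] MUL needs rd=2 wr=1: ok; after: ALU=2 MUL=0 MEM=1 BR=0, R=2, W=2
[2] MEM needs rd=2 wr=0: ok; after: ALU=2 MUL=0 MEM=0 BR=0, R=0, W=2
[3] MEM needs rd=2 wr=0: FU; after: ALU=2 MUL=0 MEM=0 BR=0, R=0, W=2
[4] ALU needs rd=2 wr=1: RD_PORT; after: ALU=2 MUL=0 MEM=0 BR=0, R=0, W=2
[5] MEM needs rd=1 wr=1: FU; after: ALU=2 MUL=0 MEM=0 BR=0, R=0, W=2
[6] BR needs rd=0 wr=0: FU; after: ALU=2 MUL=0 MEM=0 BR=0, R=0, W=2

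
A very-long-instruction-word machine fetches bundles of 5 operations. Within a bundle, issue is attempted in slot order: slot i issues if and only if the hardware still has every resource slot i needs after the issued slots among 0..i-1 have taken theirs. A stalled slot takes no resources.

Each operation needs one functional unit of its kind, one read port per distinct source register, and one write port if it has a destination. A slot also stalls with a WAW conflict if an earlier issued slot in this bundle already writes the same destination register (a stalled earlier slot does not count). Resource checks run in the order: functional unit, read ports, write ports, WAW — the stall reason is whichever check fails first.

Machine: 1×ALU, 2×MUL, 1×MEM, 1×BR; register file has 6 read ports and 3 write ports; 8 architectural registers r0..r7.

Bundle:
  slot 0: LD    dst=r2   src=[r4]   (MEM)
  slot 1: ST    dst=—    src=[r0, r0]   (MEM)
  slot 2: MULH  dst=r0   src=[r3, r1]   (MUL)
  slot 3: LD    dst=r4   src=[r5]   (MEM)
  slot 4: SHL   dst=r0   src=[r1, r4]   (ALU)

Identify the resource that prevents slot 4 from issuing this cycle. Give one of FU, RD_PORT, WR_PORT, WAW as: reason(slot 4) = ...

slot 0 (MEM): ISSUE — free A1,Mu2,Ld0,B1 rp5 wp2
slot 1 (MEM): stall FU — free A1,Mu2,Ld0,B1 rp5 wp2
slot 2 (MUL): ISSUE — free A1,Mu1,Ld0,B1 rp3 wp1
slot 3 (MEM): stall FU — free A1,Mu1,Ld0,B1 rp3 wp1
slot 4 (ALU): stall WAW — free A1,Mu1,Ld0,B1 rp3 wp1

reason(slot 4) = WAW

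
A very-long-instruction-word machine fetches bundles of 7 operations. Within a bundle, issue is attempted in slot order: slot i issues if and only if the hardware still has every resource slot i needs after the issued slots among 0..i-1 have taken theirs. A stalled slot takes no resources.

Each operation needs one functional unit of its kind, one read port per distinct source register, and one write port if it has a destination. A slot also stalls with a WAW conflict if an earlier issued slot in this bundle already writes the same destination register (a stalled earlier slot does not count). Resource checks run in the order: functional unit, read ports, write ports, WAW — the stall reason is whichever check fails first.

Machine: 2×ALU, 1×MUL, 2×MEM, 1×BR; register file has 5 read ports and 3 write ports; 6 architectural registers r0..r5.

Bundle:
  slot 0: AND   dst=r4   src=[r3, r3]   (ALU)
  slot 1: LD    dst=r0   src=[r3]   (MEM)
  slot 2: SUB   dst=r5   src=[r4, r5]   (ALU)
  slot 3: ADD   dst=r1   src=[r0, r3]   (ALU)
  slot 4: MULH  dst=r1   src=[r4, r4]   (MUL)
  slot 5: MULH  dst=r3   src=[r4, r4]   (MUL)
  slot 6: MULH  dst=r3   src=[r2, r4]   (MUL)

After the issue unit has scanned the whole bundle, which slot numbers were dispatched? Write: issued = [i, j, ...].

issued = [0, 1, 2]

[0] ALU needs rd=1 wr=1: ok; after: ALU=1 MUL=1 MEM=2 BR=1, R=4, W=2
[1] MEM needs rd=1 wr=1: ok; after: ALU=1 MUL=1 MEM=1 BR=1, R=3, W=1
[2] ALU needs rd=2 wr=1: ok; after: ALU=0 MUL=1 MEM=1 BR=1, R=1, W=0
[3] ALU needs rd=2 wr=1: FU; after: ALU=0 MUL=1 MEM=1 BR=1, R=1, W=0
[4] MUL needs rd=1 wr=1: WR_PORT; after: ALU=0 MUL=1 MEM=1 BR=1, R=1, W=0
[5] MUL needs rd=1 wr=1: WR_PORT; after: ALU=0 MUL=1 MEM=1 BR=1, R=1, W=0
[6] MUL needs rd=2 wr=1: RD_PORT; after: ALU=0 MUL=1 MEM=1 BR=1, R=1, W=0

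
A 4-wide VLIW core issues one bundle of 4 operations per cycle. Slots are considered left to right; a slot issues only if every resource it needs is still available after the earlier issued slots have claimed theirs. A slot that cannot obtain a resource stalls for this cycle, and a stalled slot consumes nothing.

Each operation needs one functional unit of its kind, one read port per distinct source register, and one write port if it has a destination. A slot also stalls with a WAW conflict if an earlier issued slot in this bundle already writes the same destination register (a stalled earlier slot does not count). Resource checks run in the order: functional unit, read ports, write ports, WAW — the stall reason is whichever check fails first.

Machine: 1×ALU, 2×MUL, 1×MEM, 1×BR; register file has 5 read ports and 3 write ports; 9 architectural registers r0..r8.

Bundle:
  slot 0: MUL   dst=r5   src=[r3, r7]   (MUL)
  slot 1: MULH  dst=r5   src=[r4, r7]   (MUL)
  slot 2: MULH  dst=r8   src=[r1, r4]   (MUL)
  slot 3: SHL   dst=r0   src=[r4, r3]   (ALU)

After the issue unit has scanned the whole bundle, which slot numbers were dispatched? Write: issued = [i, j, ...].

  0. MUL→r5 ⇒ go  {1A/1Mu/1Ld/1B | 3r 2w}
  1. MUL→r5 ⇒ no(WAW)  {1A/1Mu/1Ld/1B | 3r 2w}
  2. MUL→r8 ⇒ go  {1A/0Mu/1Ld/1B | 1r 1w}
  3. ALU→r0 ⇒ no(RD_PORT)  {1A/0Mu/1Ld/1B | 1r 1w}

issued = [0, 2]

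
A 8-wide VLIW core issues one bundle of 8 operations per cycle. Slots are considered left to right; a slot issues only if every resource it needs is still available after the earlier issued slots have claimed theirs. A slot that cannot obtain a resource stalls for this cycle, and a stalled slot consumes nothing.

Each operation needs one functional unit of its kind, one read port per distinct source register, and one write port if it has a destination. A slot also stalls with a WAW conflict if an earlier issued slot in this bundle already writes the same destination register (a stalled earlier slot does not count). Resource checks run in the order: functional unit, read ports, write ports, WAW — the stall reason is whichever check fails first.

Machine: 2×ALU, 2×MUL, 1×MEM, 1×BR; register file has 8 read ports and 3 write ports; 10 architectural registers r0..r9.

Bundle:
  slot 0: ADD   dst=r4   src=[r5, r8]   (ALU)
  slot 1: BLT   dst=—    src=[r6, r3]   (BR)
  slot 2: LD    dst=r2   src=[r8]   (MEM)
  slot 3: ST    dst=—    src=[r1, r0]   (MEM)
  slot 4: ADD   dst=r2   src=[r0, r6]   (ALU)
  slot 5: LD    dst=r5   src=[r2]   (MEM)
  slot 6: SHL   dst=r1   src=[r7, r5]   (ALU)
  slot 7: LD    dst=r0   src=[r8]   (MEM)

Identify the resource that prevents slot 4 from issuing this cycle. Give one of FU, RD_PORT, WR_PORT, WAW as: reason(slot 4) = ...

reason(slot 4) = WAW

#0 ALU src=r5,r8 dispatched  <A:1 Mu:2 Ld:1 B:1 rd:6 wr:2>
#1 BR src=r6,r3 dispatched  <A:1 Mu:2 Ld:1 B:0 rd:4 wr:2>
#2 MEM src=r8 dispatched  <A:1 Mu:2 Ld:0 B:0 rd:3 wr:1>
#3 MEM src=r1,r0 held:FU  <A:1 Mu:2 Ld:0 B:0 rd:3 wr:1>
#4 ALU src=r0,r6 held:WAW  <A:1 Mu:2 Ld:0 B:0 rd:3 wr:1>
#5 MEM src=r2 held:FU  <A:1 Mu:2 Ld:0 B:0 rd:3 wr:1>
#6 ALU src=r7,r5 dispatched  <A:0 Mu:2 Ld:0 B:0 rd:1 wr:0>
#7 MEM src=r8 held:FU  <A:0 Mu:2 Ld:0 B:0 rd:1 wr:0>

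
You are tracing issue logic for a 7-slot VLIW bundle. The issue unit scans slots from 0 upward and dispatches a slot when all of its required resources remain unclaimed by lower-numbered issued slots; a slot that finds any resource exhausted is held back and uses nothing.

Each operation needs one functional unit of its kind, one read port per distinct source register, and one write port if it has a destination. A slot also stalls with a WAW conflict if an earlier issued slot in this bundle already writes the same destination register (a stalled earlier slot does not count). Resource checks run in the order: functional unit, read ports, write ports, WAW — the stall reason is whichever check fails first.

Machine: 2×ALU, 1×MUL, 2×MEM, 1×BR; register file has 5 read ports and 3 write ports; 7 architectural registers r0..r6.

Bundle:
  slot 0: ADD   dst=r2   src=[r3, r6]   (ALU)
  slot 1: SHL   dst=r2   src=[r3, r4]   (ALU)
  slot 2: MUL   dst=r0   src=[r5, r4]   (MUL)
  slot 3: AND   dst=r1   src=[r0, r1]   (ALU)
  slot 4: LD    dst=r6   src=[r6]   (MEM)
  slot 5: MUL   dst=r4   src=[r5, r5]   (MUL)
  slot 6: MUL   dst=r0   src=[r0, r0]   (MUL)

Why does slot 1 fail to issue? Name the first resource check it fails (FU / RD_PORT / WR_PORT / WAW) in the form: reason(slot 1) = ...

(0) want 1×ALU +2rd +1wr — yes → AL1|MU1|ME2|BR1|rd3|wr2
(1) want 1×ALU +2rd +1wr — WAW → AL1|MU1|ME2|BR1|rd3|wr2
(2) want 1×MUL +2rd +1wr — yes → AL1|MU0|ME2|BR1|rd1|wr1
(3) want 1×ALU +2rd +1wr — RD_PORT → AL1|MU0|ME2|BR1|rd1|wr1
(4) want 1×MEM +1rd +1wr — yes → AL1|MU0|ME1|BR1|rd0|wr0
(5) want 1×MUL +1rd +1wr — FU → AL1|MU0|ME1|BR1|rd0|wr0
(6) want 1×MUL +1rd +1wr — FU → AL1|MU0|ME1|BR1|rd0|wr0

reason(slot 1) = WAW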